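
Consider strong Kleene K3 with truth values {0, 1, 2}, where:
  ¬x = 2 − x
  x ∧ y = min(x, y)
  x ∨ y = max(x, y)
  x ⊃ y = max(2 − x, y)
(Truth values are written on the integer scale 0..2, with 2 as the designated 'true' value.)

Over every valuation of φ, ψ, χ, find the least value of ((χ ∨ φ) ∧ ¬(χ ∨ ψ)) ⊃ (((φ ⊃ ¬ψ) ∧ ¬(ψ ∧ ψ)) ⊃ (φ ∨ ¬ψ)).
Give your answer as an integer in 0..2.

1

Take φ = 0, ψ = 1, χ = 1:
χ ∨ φ = 1 ∨ 0 = 1
χ ∨ ψ = 1 ∨ 1 = 1
¬(χ ∨ ψ) = ¬1 = 1
(χ ∨ φ) ∧ ¬(χ ∨ ψ) = 1 ∧ 1 = 1
¬ψ = ¬1 = 1
φ ⊃ ¬ψ = 0 ⊃ 1 = 2
ψ ∧ ψ = 1 ∧ 1 = 1
¬(ψ ∧ ψ) = ¬1 = 1
(φ ⊃ ¬ψ) ∧ ¬(ψ ∧ ψ) = 2 ∧ 1 = 1
¬ψ = ¬1 = 1
φ ∨ ¬ψ = 0 ∨ 1 = 1
((φ ⊃ ¬ψ) ∧ ¬(ψ ∧ ψ)) ⊃ (φ ∨ ¬ψ) = 1 ⊃ 1 = 1
((χ ∨ φ) ∧ ¬(χ ∨ ψ)) ⊃ (((φ ⊃ ¬ψ) ∧ ¬(ψ ∧ ψ)) ⊃ (φ ∨ ¬ψ)) = 1 ⊃ 1 = 1
No assignment yields a value below 1, so this is the minimum.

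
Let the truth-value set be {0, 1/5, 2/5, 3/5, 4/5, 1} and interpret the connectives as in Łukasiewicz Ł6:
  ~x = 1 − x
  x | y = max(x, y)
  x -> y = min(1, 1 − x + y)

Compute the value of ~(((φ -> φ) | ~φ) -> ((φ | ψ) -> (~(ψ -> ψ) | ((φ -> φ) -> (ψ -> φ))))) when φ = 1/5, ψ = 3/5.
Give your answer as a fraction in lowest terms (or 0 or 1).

φ -> φ = 1/5 -> 1/5 = 1
~φ = ~1/5 = 4/5
(φ -> φ) | ~φ = 1 | 4/5 = 1
φ | ψ = 1/5 | 3/5 = 3/5
ψ -> ψ = 3/5 -> 3/5 = 1
~(ψ -> ψ) = ~1 = 0
φ -> φ = 1/5 -> 1/5 = 1
ψ -> φ = 3/5 -> 1/5 = 3/5
(φ -> φ) -> (ψ -> φ) = 1 -> 3/5 = 3/5
~(ψ -> ψ) | ((φ -> φ) -> (ψ -> φ)) = 0 | 3/5 = 3/5
(φ | ψ) -> (~(ψ -> ψ) | ((φ -> φ) -> (ψ -> φ))) = 3/5 -> 3/5 = 1
((φ -> φ) | ~φ) -> ((φ | ψ) -> (~(ψ -> ψ) | ((φ -> φ) -> (ψ -> φ)))) = 1 -> 1 = 1
~(((φ -> φ) | ~φ) -> ((φ | ψ) -> (~(ψ -> ψ) | ((φ -> φ) -> (ψ -> φ))))) = ~1 = 0

0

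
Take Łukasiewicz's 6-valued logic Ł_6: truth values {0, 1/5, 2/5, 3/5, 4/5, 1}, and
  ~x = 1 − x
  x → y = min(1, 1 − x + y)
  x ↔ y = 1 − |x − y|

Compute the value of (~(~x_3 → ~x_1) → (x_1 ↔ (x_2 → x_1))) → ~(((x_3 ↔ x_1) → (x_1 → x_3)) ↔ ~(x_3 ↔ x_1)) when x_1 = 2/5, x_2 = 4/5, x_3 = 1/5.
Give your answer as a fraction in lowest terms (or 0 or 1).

~x_3 = ~1/5 = 4/5
~x_1 = ~2/5 = 3/5
~x_3 → ~x_1 = 4/5 → 3/5 = 4/5
~(~x_3 → ~x_1) = ~4/5 = 1/5
x_2 → x_1 = 4/5 → 2/5 = 3/5
x_1 ↔ (x_2 → x_1) = 2/5 ↔ 3/5 = 4/5
~(~x_3 → ~x_1) → (x_1 ↔ (x_2 → x_1)) = 1/5 → 4/5 = 1
x_3 ↔ x_1 = 1/5 ↔ 2/5 = 4/5
x_1 → x_3 = 2/5 → 1/5 = 4/5
(x_3 ↔ x_1) → (x_1 → x_3) = 4/5 → 4/5 = 1
x_3 ↔ x_1 = 1/5 ↔ 2/5 = 4/5
~(x_3 ↔ x_1) = ~4/5 = 1/5
((x_3 ↔ x_1) → (x_1 → x_3)) ↔ ~(x_3 ↔ x_1) = 1 ↔ 1/5 = 1/5
~(((x_3 ↔ x_1) → (x_1 → x_3)) ↔ ~(x_3 ↔ x_1)) = ~1/5 = 4/5
(~(~x_3 → ~x_1) → (x_1 ↔ (x_2 → x_1))) → ~(((x_3 ↔ x_1) → (x_1 → x_3)) ↔ ~(x_3 ↔ x_1)) = 1 → 4/5 = 4/5

4/5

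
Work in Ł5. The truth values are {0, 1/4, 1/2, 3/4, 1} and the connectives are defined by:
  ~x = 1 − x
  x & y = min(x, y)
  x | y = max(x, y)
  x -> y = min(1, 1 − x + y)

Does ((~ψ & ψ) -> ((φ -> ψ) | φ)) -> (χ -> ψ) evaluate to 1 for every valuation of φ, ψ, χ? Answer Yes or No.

No

Counterexample: take φ = 0, ψ = 0, χ = 1/4.
~ψ = ~0 = 1
~ψ & ψ = 1 & 0 = 0
φ -> ψ = 0 -> 0 = 1
(φ -> ψ) | φ = 1 | 0 = 1
(~ψ & ψ) -> ((φ -> ψ) | φ) = 0 -> 1 = 1
χ -> ψ = 1/4 -> 0 = 3/4
((~ψ & ψ) -> ((φ -> ψ) | φ)) -> (χ -> ψ) = 1 -> 3/4 = 3/4
This gives 3/4 ≠ 1.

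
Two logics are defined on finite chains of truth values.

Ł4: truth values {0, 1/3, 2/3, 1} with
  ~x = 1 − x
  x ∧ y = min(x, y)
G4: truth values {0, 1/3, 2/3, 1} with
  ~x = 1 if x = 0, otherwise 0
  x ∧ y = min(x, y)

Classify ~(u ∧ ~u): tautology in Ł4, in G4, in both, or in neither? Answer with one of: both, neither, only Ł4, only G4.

only G4

In Ł4: at u = 1/3 the value is 2/3 — not a tautology.
In G4: every assignment gives 1 — tautology.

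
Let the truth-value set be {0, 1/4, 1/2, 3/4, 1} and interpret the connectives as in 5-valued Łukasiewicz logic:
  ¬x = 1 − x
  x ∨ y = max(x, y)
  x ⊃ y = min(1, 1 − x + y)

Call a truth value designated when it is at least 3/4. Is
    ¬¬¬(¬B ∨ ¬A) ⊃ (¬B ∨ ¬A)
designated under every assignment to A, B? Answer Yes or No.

No

Counterexample: take A = 3/4, B = 3/4.
¬B = ¬3/4 = 1/4
¬A = ¬3/4 = 1/4
¬B ∨ ¬A = 1/4 ∨ 1/4 = 1/4
¬(¬B ∨ ¬A) = ¬1/4 = 3/4
¬¬(¬B ∨ ¬A) = ¬3/4 = 1/4
¬¬¬(¬B ∨ ¬A) = ¬1/4 = 3/4
¬B = ¬3/4 = 1/4
¬A = ¬3/4 = 1/4
¬B ∨ ¬A = 1/4 ∨ 1/4 = 1/4
¬¬¬(¬B ∨ ¬A) ⊃ (¬B ∨ ¬A) = 3/4 ⊃ 1/4 = 1/2
This gives 1/2, which is below 3/4.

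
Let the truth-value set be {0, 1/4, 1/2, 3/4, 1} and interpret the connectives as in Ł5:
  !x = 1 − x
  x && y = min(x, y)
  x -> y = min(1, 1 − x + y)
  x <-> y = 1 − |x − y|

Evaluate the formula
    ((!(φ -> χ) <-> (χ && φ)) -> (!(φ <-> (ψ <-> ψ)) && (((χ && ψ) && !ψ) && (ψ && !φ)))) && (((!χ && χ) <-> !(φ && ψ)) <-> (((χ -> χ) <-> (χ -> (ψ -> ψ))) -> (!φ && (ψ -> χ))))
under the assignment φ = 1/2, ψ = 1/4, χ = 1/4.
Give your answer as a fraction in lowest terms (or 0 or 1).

1/4

φ -> χ = 1/2 -> 1/4 = 3/4
!(φ -> χ) = !3/4 = 1/4
χ && φ = 1/4 && 1/2 = 1/4
!(φ -> χ) <-> (χ && φ) = 1/4 <-> 1/4 = 1
ψ <-> ψ = 1/4 <-> 1/4 = 1
φ <-> (ψ <-> ψ) = 1/2 <-> 1 = 1/2
!(φ <-> (ψ <-> ψ)) = !1/2 = 1/2
χ && ψ = 1/4 && 1/4 = 1/4
!ψ = !1/4 = 3/4
(χ && ψ) && !ψ = 1/4 && 3/4 = 1/4
!φ = !1/2 = 1/2
ψ && !φ = 1/4 && 1/2 = 1/4
((χ && ψ) && !ψ) && (ψ && !φ) = 1/4 && 1/4 = 1/4
!(φ <-> (ψ <-> ψ)) && (((χ && ψ) && !ψ) && (ψ && !φ)) = 1/2 && 1/4 = 1/4
(!(φ -> χ) <-> (χ && φ)) -> (!(φ <-> (ψ <-> ψ)) && (((χ && ψ) && !ψ) && (ψ && !φ))) = 1 -> 1/4 = 1/4
!χ = !1/4 = 3/4
!χ && χ = 3/4 && 1/4 = 1/4
φ && ψ = 1/2 && 1/4 = 1/4
!(φ && ψ) = !1/4 = 3/4
(!χ && χ) <-> !(φ && ψ) = 1/4 <-> 3/4 = 1/2
χ -> χ = 1/4 -> 1/4 = 1
ψ -> ψ = 1/4 -> 1/4 = 1
χ -> (ψ -> ψ) = 1/4 -> 1 = 1
(χ -> χ) <-> (χ -> (ψ -> ψ)) = 1 <-> 1 = 1
!φ = !1/2 = 1/2
ψ -> χ = 1/4 -> 1/4 = 1
!φ && (ψ -> χ) = 1/2 && 1 = 1/2
((χ -> χ) <-> (χ -> (ψ -> ψ))) -> (!φ && (ψ -> χ)) = 1 -> 1/2 = 1/2
((!χ && χ) <-> !(φ && ψ)) <-> (((χ -> χ) <-> (χ -> (ψ -> ψ))) -> (!φ && (ψ -> χ))) = 1/2 <-> 1/2 = 1
((!(φ -> χ) <-> (χ && φ)) -> (!(φ <-> (ψ <-> ψ)) && (((χ && ψ) && !ψ) && (ψ && !φ)))) && (((!χ && χ) <-> !(φ && ψ)) <-> (((χ -> χ) <-> (χ -> (ψ -> ψ))) -> (!φ && (ψ -> χ)))) = 1/4 && 1 = 1/4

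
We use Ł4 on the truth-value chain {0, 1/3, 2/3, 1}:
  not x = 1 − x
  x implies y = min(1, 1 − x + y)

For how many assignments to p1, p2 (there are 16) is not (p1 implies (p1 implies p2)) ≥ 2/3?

2

p1 = 0, p2 = 0 ↦ 0  <
p1 = 0, p2 = 1/3 ↦ 0  <
p1 = 0, p2 = 2/3 ↦ 0  <
p1 = 0, p2 = 1 ↦ 0  <
p1 = 1/3, p2 = 0 ↦ 0  <
p1 = 1/3, p2 = 1/3 ↦ 0  <
p1 = 1/3, p2 = 2/3 ↦ 0  <
p1 = 1/3, p2 = 1 ↦ 0  <
p1 = 2/3, p2 = 0 ↦ 1/3  <
p1 = 2/3, p2 = 1/3 ↦ 0  <
p1 = 2/3, p2 = 2/3 ↦ 0  <
p1 = 2/3, p2 = 1 ↦ 0  <
p1 = 1, p2 = 0 ↦ 1  ≥
p1 = 1, p2 = 1/3 ↦ 2/3  ≥
p1 = 1, p2 = 2/3 ↦ 1/3  <
p1 = 1, p2 = 1 ↦ 0  <
So 2 of the 16 assignments meet the threshold.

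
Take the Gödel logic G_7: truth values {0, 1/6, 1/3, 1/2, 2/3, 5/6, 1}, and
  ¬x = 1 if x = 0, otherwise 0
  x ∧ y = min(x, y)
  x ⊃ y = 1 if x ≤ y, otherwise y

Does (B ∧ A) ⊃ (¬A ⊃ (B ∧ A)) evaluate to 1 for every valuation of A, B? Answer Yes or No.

Yes

At A = 1/6, B = 1/6, for instance:
B ∧ A = 1/6 ∧ 1/6 = 1/6
¬A = ¬1/6 = 0
¬A ⊃ (B ∧ A) = 0 ⊃ 1/6 = 1
(B ∧ A) ⊃ (¬A ⊃ (B ∧ A)) = 1/6 ⊃ 1 = 1
and checking the remaining 48 assignments likewise gives ≥ 1 in every case.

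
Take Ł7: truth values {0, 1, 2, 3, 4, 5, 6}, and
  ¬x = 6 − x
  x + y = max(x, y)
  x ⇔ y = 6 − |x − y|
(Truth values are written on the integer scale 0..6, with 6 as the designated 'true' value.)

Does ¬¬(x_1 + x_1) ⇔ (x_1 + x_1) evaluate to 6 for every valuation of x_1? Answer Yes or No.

Yes

x_1 = 0 ↦ 6
x_1 = 1 ↦ 6
x_1 = 2 ↦ 6
x_1 = 3 ↦ 6
x_1 = 4 ↦ 6
x_1 = 5 ↦ 6
x_1 = 6 ↦ 6
Every assignment gives a value ≥ 6.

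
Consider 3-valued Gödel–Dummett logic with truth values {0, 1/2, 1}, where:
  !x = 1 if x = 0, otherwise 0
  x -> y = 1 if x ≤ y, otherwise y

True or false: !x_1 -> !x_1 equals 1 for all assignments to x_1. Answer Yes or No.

x_1 = 0 ↦ 1
x_1 = 1/2 ↦ 1
x_1 = 1 ↦ 1
Every assignment gives a value ≥ 1.

Yes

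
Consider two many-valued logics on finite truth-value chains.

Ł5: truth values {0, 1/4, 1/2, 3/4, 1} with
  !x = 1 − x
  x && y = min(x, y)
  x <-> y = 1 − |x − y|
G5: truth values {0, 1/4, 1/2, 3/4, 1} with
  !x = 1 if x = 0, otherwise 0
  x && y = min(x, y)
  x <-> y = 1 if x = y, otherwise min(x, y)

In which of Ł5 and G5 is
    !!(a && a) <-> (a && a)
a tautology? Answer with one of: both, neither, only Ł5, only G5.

only Ł5

In Ł5: every assignment gives 1 — tautology.
In G5: at a = 1/4 the value is 1/4 — not a tautology.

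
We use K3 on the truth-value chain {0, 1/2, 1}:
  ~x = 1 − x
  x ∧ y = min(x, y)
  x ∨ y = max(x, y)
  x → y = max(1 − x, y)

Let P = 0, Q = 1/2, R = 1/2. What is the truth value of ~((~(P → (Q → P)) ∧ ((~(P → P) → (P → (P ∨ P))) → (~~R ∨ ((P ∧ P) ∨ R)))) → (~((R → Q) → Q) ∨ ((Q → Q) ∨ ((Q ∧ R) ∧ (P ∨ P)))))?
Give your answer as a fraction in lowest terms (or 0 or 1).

0

Q → P = 1/2 → 0 = 1/2
P → (Q → P) = 0 → 1/2 = 1
~(P → (Q → P)) = ~1 = 0
P → P = 0 → 0 = 1
~(P → P) = ~1 = 0
P ∨ P = 0 ∨ 0 = 0
P → (P ∨ P) = 0 → 0 = 1
~(P → P) → (P → (P ∨ P)) = 0 → 1 = 1
~R = ~1/2 = 1/2
~~R = ~1/2 = 1/2
P ∧ P = 0 ∧ 0 = 0
(P ∧ P) ∨ R = 0 ∨ 1/2 = 1/2
~~R ∨ ((P ∧ P) ∨ R) = 1/2 ∨ 1/2 = 1/2
(~(P → P) → (P → (P ∨ P))) → (~~R ∨ ((P ∧ P) ∨ R)) = 1 → 1/2 = 1/2
~(P → (Q → P)) ∧ ((~(P → P) → (P → (P ∨ P))) → (~~R ∨ ((P ∧ P) ∨ R))) = 0 ∧ 1/2 = 0
R → Q = 1/2 → 1/2 = 1/2
(R → Q) → Q = 1/2 → 1/2 = 1/2
~((R → Q) → Q) = ~1/2 = 1/2
Q → Q = 1/2 → 1/2 = 1/2
Q ∧ R = 1/2 ∧ 1/2 = 1/2
P ∨ P = 0 ∨ 0 = 0
(Q ∧ R) ∧ (P ∨ P) = 1/2 ∧ 0 = 0
(Q → Q) ∨ ((Q ∧ R) ∧ (P ∨ P)) = 1/2 ∨ 0 = 1/2
~((R → Q) → Q) ∨ ((Q → Q) ∨ ((Q ∧ R) ∧ (P ∨ P))) = 1/2 ∨ 1/2 = 1/2
(~(P → (Q → P)) ∧ ((~(P → P) → (P → (P ∨ P))) → (~~R ∨ ((P ∧ P) ∨ R)))) → (~((R → Q) → Q) ∨ ((Q → Q) ∨ ((Q ∧ R) ∧ (P ∨ P)))) = 0 → 1/2 = 1
~((~(P → (Q → P)) ∧ ((~(P → P) → (P → (P ∨ P))) → (~~R ∨ ((P ∧ P) ∨ R)))) → (~((R → Q) → Q) ∨ ((Q → Q) ∨ ((Q ∧ R) ∧ (P ∨ P))))) = ~1 = 0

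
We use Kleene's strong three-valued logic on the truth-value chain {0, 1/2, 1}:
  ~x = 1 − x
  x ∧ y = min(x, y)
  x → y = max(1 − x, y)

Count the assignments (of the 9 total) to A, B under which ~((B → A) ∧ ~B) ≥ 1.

A = 0, B = 0 ↦ 0  <
A = 0, B = 1/2 ↦ 1/2  <
A = 0, B = 1 ↦ 1  ≥
A = 1/2, B = 0 ↦ 0  <
A = 1/2, B = 1/2 ↦ 1/2  <
A = 1/2, B = 1 ↦ 1  ≥
A = 1, B = 0 ↦ 0  <
A = 1, B = 1/2 ↦ 1/2  <
A = 1, B = 1 ↦ 1  ≥
So 3 of the 9 assignments meet the threshold.

3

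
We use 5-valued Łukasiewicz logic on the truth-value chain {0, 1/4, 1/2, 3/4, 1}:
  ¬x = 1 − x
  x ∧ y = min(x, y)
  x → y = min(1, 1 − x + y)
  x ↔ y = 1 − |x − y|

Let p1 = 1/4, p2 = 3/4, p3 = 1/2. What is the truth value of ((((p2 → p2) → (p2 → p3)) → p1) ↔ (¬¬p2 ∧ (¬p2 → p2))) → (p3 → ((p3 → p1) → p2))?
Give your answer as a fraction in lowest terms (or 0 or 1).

p2 → p2 = 3/4 → 3/4 = 1
p2 → p3 = 3/4 → 1/2 = 3/4
(p2 → p2) → (p2 → p3) = 1 → 3/4 = 3/4
((p2 → p2) → (p2 → p3)) → p1 = 3/4 → 1/4 = 1/2
¬p2 = ¬3/4 = 1/4
¬¬p2 = ¬1/4 = 3/4
¬p2 = ¬3/4 = 1/4
¬p2 → p2 = 1/4 → 3/4 = 1
¬¬p2 ∧ (¬p2 → p2) = 3/4 ∧ 1 = 3/4
(((p2 → p2) → (p2 → p3)) → p1) ↔ (¬¬p2 ∧ (¬p2 → p2)) = 1/2 ↔ 3/4 = 3/4
p3 → p1 = 1/2 → 1/4 = 3/4
(p3 → p1) → p2 = 3/4 → 3/4 = 1
p3 → ((p3 → p1) → p2) = 1/2 → 1 = 1
((((p2 → p2) → (p2 → p3)) → p1) ↔ (¬¬p2 ∧ (¬p2 → p2))) → (p3 → ((p3 → p1) → p2)) = 3/4 → 1 = 1

1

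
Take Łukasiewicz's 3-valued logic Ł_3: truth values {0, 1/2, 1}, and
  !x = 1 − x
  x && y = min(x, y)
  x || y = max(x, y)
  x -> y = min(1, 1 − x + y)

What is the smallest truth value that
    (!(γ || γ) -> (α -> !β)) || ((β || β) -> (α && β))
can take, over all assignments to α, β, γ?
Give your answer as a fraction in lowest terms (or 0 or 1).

Take α = 1/2, β = 1, γ = 0:
γ || γ = 0 || 0 = 0
!(γ || γ) = !0 = 1
!β = !1 = 0
α -> !β = 1/2 -> 0 = 1/2
!(γ || γ) -> (α -> !β) = 1 -> 1/2 = 1/2
β || β = 1 || 1 = 1
α && β = 1/2 && 1 = 1/2
(β || β) -> (α && β) = 1 -> 1/2 = 1/2
(!(γ || γ) -> (α -> !β)) || ((β || β) -> (α && β)) = 1/2 || 1/2 = 1/2
No assignment yields a value below 1/2, so this is the minimum.

1/2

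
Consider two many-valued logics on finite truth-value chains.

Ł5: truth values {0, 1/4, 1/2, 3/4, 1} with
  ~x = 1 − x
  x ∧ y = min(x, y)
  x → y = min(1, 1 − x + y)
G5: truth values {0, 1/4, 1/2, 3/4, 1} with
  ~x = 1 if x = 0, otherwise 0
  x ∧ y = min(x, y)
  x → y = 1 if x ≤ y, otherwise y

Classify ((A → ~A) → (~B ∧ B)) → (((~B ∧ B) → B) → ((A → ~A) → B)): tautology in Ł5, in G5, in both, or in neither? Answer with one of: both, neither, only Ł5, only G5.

both

In Ł5: every assignment gives 1 — tautology.
In G5: every assignment gives 1 — tautology.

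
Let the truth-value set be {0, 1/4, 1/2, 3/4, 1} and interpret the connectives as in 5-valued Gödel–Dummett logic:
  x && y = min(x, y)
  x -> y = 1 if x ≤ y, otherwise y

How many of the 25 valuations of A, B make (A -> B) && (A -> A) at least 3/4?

16

value 1: 15 assignments (counts)
value 3/4: 1 assignment (counts)
value 1/2: 2 assignments
value 1/4: 3 assignments
value 0: 4 assignments
So 16 of the 25 assignments meet the threshold.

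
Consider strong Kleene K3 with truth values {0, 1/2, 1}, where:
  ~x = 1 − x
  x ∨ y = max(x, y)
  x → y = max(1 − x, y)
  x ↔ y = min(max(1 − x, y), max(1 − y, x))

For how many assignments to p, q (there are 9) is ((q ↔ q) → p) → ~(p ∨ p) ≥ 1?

p = 0, q = 0 ↦ 1  ≥
p = 0, q = 1/2 ↦ 1  ≥
p = 0, q = 1 ↦ 1  ≥
p = 1/2, q = 0 ↦ 1/2  <
p = 1/2, q = 1/2 ↦ 1/2  <
p = 1/2, q = 1 ↦ 1/2  <
p = 1, q = 0 ↦ 0  <
p = 1, q = 1/2 ↦ 0  <
p = 1, q = 1 ↦ 0  <
So 3 of the 9 assignments meet the threshold.

3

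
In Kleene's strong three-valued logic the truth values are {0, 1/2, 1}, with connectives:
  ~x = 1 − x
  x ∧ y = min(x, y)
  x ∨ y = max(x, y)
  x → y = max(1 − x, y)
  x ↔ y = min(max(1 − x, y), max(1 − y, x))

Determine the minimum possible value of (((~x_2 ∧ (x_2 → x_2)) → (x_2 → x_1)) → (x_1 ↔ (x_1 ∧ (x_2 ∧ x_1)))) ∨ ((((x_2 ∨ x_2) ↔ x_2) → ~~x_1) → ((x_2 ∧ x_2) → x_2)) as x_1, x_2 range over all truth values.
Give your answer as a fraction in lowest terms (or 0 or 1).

1/2

Take x_1 = 1/2, x_2 = 1/2:
~x_2 = ~1/2 = 1/2
x_2 → x_2 = 1/2 → 1/2 = 1/2
~x_2 ∧ (x_2 → x_2) = 1/2 ∧ 1/2 = 1/2
x_2 → x_1 = 1/2 → 1/2 = 1/2
(~x_2 ∧ (x_2 → x_2)) → (x_2 → x_1) = 1/2 → 1/2 = 1/2
x_2 ∧ x_1 = 1/2 ∧ 1/2 = 1/2
x_1 ∧ (x_2 ∧ x_1) = 1/2 ∧ 1/2 = 1/2
x_1 ↔ (x_1 ∧ (x_2 ∧ x_1)) = 1/2 ↔ 1/2 = 1/2
((~x_2 ∧ (x_2 → x_2)) → (x_2 → x_1)) → (x_1 ↔ (x_1 ∧ (x_2 ∧ x_1))) = 1/2 → 1/2 = 1/2
x_2 ∨ x_2 = 1/2 ∨ 1/2 = 1/2
(x_2 ∨ x_2) ↔ x_2 = 1/2 ↔ 1/2 = 1/2
~x_1 = ~1/2 = 1/2
~~x_1 = ~1/2 = 1/2
((x_2 ∨ x_2) ↔ x_2) → ~~x_1 = 1/2 → 1/2 = 1/2
x_2 ∧ x_2 = 1/2 ∧ 1/2 = 1/2
(x_2 ∧ x_2) → x_2 = 1/2 → 1/2 = 1/2
(((x_2 ∨ x_2) ↔ x_2) → ~~x_1) → ((x_2 ∧ x_2) → x_2) = 1/2 → 1/2 = 1/2
(((~x_2 ∧ (x_2 → x_2)) → (x_2 → x_1)) → (x_1 ↔ (x_1 ∧ (x_2 ∧ x_1)))) ∨ ((((x_2 ∨ x_2) ↔ x_2) → ~~x_1) → ((x_2 ∧ x_2) → x_2)) = 1/2 ∨ 1/2 = 1/2
No assignment yields a value below 1/2, so this is the minimum.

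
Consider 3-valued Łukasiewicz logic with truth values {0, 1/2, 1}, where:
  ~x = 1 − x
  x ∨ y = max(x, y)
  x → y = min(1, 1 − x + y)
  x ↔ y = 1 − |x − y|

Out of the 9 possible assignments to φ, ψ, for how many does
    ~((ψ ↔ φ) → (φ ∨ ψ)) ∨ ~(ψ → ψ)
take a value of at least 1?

1

φ = 0, ψ = 0 ↦ 1  ≥
φ = 0, ψ = 1/2 ↦ 0  <
φ = 0, ψ = 1 ↦ 0  <
φ = 1/2, ψ = 0 ↦ 0  <
φ = 1/2, ψ = 1/2 ↦ 1/2  <
φ = 1/2, ψ = 1 ↦ 0  <
φ = 1, ψ = 0 ↦ 0  <
φ = 1, ψ = 1/2 ↦ 0  <
φ = 1, ψ = 1 ↦ 0  <
So 1 of the 9 assignments meets the threshold.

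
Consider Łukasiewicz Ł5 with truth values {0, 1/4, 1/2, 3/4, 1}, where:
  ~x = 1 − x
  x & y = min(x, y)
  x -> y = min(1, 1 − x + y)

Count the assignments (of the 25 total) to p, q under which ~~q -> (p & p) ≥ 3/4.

value 1: 15 assignments (counts)
value 3/4: 4 assignments (counts)
value 1/2: 3 assignments
value 1/4: 2 assignments
value 0: 1 assignment
So 19 of the 25 assignments meet the threshold.

19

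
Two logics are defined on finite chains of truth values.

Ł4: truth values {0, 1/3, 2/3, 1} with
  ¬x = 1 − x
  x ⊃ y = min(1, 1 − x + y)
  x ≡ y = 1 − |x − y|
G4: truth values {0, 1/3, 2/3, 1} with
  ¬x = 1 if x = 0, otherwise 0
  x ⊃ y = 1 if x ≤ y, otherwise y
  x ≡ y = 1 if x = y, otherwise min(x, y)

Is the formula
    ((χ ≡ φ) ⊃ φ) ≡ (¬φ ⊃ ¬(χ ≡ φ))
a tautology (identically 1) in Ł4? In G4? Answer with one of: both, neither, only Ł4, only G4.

In Ł4: every assignment gives 1 — tautology.
In G4: at φ = 1/3, χ = 1/3 the value is 1/3 — not a tautology.

only Ł4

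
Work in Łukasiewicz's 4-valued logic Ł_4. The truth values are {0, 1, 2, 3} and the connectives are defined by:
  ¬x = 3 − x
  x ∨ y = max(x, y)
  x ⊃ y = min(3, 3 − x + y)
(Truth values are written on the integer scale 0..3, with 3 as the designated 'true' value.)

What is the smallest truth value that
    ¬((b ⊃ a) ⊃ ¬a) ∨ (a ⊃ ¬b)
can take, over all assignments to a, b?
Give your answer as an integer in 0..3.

Take a = 2, b = 3:
b ⊃ a = 3 ⊃ 2 = 2
¬a = ¬2 = 1
(b ⊃ a) ⊃ ¬a = 2 ⊃ 1 = 2
¬((b ⊃ a) ⊃ ¬a) = ¬2 = 1
¬b = ¬3 = 0
a ⊃ ¬b = 2 ⊃ 0 = 1
¬((b ⊃ a) ⊃ ¬a) ∨ (a ⊃ ¬b) = 1 ∨ 1 = 1
No assignment yields a value below 1, so this is the minimum.

1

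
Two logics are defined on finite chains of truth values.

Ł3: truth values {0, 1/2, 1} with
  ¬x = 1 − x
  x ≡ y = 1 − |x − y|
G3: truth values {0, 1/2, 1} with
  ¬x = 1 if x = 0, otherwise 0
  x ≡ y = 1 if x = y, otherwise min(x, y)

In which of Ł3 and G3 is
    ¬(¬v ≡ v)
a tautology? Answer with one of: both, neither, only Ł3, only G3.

only G3

In Ł3: at v = 1/2 the value is 0 — not a tautology.
In G3: every assignment gives 1 — tautology.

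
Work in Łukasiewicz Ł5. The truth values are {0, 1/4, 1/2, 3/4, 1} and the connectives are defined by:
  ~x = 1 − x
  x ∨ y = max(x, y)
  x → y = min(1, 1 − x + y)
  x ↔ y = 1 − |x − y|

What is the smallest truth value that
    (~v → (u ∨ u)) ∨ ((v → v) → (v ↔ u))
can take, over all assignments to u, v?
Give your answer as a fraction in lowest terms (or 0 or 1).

Take u = 0, v = 1/2:
~v = ~1/2 = 1/2
u ∨ u = 0 ∨ 0 = 0
~v → (u ∨ u) = 1/2 → 0 = 1/2
v → v = 1/2 → 1/2 = 1
v ↔ u = 1/2 ↔ 0 = 1/2
(v → v) → (v ↔ u) = 1 → 1/2 = 1/2
(~v → (u ∨ u)) ∨ ((v → v) → (v ↔ u)) = 1/2 ∨ 1/2 = 1/2
No assignment yields a value below 1/2, so this is the minimum.

1/2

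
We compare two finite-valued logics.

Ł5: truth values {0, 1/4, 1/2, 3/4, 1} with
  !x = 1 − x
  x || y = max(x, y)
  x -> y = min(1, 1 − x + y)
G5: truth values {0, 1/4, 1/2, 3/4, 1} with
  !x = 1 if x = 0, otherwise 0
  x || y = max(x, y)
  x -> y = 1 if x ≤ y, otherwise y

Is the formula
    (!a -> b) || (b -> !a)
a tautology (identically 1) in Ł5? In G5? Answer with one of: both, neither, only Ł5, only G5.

both

In Ł5: every assignment gives 1 — tautology.
In G5: every assignment gives 1 — tautology.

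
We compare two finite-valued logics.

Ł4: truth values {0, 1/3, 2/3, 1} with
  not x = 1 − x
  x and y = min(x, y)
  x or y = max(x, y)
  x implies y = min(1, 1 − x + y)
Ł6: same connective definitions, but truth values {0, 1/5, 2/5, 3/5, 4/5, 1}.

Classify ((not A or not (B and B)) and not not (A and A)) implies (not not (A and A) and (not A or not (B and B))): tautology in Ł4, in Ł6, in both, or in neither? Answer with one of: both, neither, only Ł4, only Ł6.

In Ł4: every assignment gives 1 — tautology.
In Ł6: every assignment gives 1 — tautology.

both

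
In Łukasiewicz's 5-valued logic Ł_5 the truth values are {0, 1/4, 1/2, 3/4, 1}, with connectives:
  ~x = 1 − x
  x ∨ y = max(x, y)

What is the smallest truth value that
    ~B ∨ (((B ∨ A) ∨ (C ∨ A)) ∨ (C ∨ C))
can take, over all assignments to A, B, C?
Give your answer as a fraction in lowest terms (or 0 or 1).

1/2

Take A = 0, B = 1/2, C = 0:
~B = ~1/2 = 1/2
B ∨ A = 1/2 ∨ 0 = 1/2
C ∨ A = 0 ∨ 0 = 0
(B ∨ A) ∨ (C ∨ A) = 1/2 ∨ 0 = 1/2
C ∨ C = 0 ∨ 0 = 0
((B ∨ A) ∨ (C ∨ A)) ∨ (C ∨ C) = 1/2 ∨ 0 = 1/2
~B ∨ (((B ∨ A) ∨ (C ∨ A)) ∨ (C ∨ C)) = 1/2 ∨ 1/2 = 1/2
No assignment yields a value below 1/2, so this is the minimum.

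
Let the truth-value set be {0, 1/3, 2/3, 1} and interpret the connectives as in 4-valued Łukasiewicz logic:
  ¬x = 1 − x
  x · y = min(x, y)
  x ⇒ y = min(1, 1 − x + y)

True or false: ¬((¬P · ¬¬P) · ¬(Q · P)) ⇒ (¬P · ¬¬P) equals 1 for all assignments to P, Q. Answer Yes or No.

Counterexample: take P = 0, Q = 0.
¬P = ¬0 = 1
¬P = ¬0 = 1
¬¬P = ¬1 = 0
¬P · ¬¬P = 1 · 0 = 0
Q · P = 0 · 0 = 0
¬(Q · P) = ¬0 = 1
(¬P · ¬¬P) · ¬(Q · P) = 0 · 1 = 0
¬((¬P · ¬¬P) · ¬(Q · P)) = ¬0 = 1
¬((¬P · ¬¬P) · ¬(Q · P)) ⇒ (¬P · ¬¬P) = 1 ⇒ 0 = 0
This gives 0 ≠ 1.

No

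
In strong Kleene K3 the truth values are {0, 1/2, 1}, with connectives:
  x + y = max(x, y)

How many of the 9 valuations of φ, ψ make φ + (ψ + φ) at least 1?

φ = 0, ψ = 0 ↦ 0  <
φ = 0, ψ = 1/2 ↦ 1/2  <
φ = 0, ψ = 1 ↦ 1  ≥
φ = 1/2, ψ = 0 ↦ 1/2  <
φ = 1/2, ψ = 1/2 ↦ 1/2  <
φ = 1/2, ψ = 1 ↦ 1  ≥
φ = 1, ψ = 0 ↦ 1  ≥
φ = 1, ψ = 1/2 ↦ 1  ≥
φ = 1, ψ = 1 ↦ 1  ≥
So 5 of the 9 assignments meet the threshold.

5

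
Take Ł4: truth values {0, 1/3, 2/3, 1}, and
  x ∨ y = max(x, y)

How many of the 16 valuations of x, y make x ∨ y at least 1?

x = 0, y = 0 ↦ 0  <
x = 0, y = 1/3 ↦ 1/3  <
x = 0, y = 2/3 ↦ 2/3  <
x = 0, y = 1 ↦ 1  ≥
x = 1/3, y = 0 ↦ 1/3  <
x = 1/3, y = 1/3 ↦ 1/3  <
x = 1/3, y = 2/3 ↦ 2/3  <
x = 1/3, y = 1 ↦ 1  ≥
x = 2/3, y = 0 ↦ 2/3  <
x = 2/3, y = 1/3 ↦ 2/3  <
x = 2/3, y = 2/3 ↦ 2/3  <
x = 2/3, y = 1 ↦ 1  ≥
x = 1, y = 0 ↦ 1  ≥
x = 1, y = 1/3 ↦ 1  ≥
x = 1, y = 2/3 ↦ 1  ≥
x = 1, y = 1 ↦ 1  ≥
So 7 of the 16 assignments meet the threshold.

7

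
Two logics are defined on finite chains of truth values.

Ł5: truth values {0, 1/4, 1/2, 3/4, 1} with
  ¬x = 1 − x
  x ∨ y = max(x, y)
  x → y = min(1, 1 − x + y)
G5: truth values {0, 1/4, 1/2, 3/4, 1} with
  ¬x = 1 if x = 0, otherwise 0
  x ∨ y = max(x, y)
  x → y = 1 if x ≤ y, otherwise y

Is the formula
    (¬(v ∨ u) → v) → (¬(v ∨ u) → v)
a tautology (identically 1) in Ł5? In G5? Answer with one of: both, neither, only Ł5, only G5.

both

In Ł5: every assignment gives 1 — tautology.
In G5: every assignment gives 1 — tautology.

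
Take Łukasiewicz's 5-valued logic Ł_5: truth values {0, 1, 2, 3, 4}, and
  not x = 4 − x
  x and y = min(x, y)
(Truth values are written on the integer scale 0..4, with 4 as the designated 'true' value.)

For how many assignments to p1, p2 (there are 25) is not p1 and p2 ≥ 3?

4

value 4: 1 assignment (counts)
value 3: 3 assignments (counts)
value 2: 5 assignments
value 1: 7 assignments
value 0: 9 assignments
So 4 of the 25 assignments meet the threshold.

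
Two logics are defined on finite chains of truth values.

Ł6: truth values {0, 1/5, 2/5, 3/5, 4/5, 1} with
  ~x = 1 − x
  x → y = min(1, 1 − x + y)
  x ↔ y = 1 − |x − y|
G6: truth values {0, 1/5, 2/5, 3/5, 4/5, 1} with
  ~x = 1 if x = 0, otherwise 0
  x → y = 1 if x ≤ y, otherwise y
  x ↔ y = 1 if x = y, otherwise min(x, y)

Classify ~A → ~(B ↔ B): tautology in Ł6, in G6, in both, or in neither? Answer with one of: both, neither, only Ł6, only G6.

neither

In Ł6: at A = 0, B = 0 the value is 0 — not a tautology.
In G6: at A = 0, B = 0 the value is 0 — not a tautology.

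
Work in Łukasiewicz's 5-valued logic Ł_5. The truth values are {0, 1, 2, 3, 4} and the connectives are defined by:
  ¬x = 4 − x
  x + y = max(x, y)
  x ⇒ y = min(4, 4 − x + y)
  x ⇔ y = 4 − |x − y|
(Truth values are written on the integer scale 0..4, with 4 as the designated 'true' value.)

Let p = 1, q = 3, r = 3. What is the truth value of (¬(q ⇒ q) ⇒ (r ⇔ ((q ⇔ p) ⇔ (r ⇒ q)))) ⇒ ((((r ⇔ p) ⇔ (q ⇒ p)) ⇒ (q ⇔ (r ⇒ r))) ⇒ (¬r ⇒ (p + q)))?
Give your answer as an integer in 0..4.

4

q ⇒ q = 3 ⇒ 3 = 4
¬(q ⇒ q) = ¬4 = 0
q ⇔ p = 3 ⇔ 1 = 2
r ⇒ q = 3 ⇒ 3 = 4
(q ⇔ p) ⇔ (r ⇒ q) = 2 ⇔ 4 = 2
r ⇔ ((q ⇔ p) ⇔ (r ⇒ q)) = 3 ⇔ 2 = 3
¬(q ⇒ q) ⇒ (r ⇔ ((q ⇔ p) ⇔ (r ⇒ q))) = 0 ⇒ 3 = 4
r ⇔ p = 3 ⇔ 1 = 2
q ⇒ p = 3 ⇒ 1 = 2
(r ⇔ p) ⇔ (q ⇒ p) = 2 ⇔ 2 = 4
r ⇒ r = 3 ⇒ 3 = 4
q ⇔ (r ⇒ r) = 3 ⇔ 4 = 3
((r ⇔ p) ⇔ (q ⇒ p)) ⇒ (q ⇔ (r ⇒ r)) = 4 ⇒ 3 = 3
¬r = ¬3 = 1
p + q = 1 + 3 = 3
¬r ⇒ (p + q) = 1 ⇒ 3 = 4
(((r ⇔ p) ⇔ (q ⇒ p)) ⇒ (q ⇔ (r ⇒ r))) ⇒ (¬r ⇒ (p + q)) = 3 ⇒ 4 = 4
(¬(q ⇒ q) ⇒ (r ⇔ ((q ⇔ p) ⇔ (r ⇒ q)))) ⇒ ((((r ⇔ p) ⇔ (q ⇒ p)) ⇒ (q ⇔ (r ⇒ r))) ⇒ (¬r ⇒ (p + q))) = 4 ⇒ 4 = 4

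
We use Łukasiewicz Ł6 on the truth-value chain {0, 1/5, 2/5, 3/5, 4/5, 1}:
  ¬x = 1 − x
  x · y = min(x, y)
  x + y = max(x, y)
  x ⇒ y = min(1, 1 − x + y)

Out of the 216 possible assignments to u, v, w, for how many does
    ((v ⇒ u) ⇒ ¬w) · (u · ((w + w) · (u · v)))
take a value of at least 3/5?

value 3/5: 4 assignments (counts)
value 2/5: 37 assignments
value 1/5: 69 assignments
value 0: 106 assignments
So 4 of the 216 assignments meet the threshold.

4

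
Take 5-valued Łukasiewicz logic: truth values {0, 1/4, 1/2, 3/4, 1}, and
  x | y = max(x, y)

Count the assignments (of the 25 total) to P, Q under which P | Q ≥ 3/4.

16

value 1: 9 assignments (counts)
value 3/4: 7 assignments (counts)
value 1/2: 5 assignments
value 1/4: 3 assignments
value 0: 1 assignment
So 16 of the 25 assignments meet the threshold.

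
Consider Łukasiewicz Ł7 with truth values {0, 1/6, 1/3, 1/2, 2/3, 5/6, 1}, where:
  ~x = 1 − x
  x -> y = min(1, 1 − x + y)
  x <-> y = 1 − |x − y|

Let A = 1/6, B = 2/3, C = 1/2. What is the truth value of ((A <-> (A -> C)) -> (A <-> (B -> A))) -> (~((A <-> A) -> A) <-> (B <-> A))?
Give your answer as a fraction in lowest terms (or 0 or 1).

A -> C = 1/6 -> 1/2 = 1
A <-> (A -> C) = 1/6 <-> 1 = 1/6
B -> A = 2/3 -> 1/6 = 1/2
A <-> (B -> A) = 1/6 <-> 1/2 = 2/3
(A <-> (A -> C)) -> (A <-> (B -> A)) = 1/6 -> 2/3 = 1
A <-> A = 1/6 <-> 1/6 = 1
(A <-> A) -> A = 1 -> 1/6 = 1/6
~((A <-> A) -> A) = ~1/6 = 5/6
B <-> A = 2/3 <-> 1/6 = 1/2
~((A <-> A) -> A) <-> (B <-> A) = 5/6 <-> 1/2 = 2/3
((A <-> (A -> C)) -> (A <-> (B -> A))) -> (~((A <-> A) -> A) <-> (B <-> A)) = 1 -> 2/3 = 2/3

2/3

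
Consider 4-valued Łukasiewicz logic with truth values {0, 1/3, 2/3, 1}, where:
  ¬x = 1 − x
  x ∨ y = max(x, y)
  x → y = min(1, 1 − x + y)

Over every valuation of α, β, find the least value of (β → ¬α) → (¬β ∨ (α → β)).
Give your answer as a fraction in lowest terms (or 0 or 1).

Take α = 2/3, β = 1/3:
¬α = ¬2/3 = 1/3
β → ¬α = 1/3 → 1/3 = 1
¬β = ¬1/3 = 2/3
α → β = 2/3 → 1/3 = 2/3
¬β ∨ (α → β) = 2/3 ∨ 2/3 = 2/3
(β → ¬α) → (¬β ∨ (α → β)) = 1 → 2/3 = 2/3
No assignment yields a value below 2/3, so this is the minimum.

2/3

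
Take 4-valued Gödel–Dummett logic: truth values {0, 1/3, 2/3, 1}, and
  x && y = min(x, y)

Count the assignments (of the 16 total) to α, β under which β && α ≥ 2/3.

α = 0, β = 0 ↦ 0  <
α = 0, β = 1/3 ↦ 0  <
α = 0, β = 2/3 ↦ 0  <
α = 0, β = 1 ↦ 0  <
α = 1/3, β = 0 ↦ 0  <
α = 1/3, β = 1/3 ↦ 1/3  <
α = 1/3, β = 2/3 ↦ 1/3  <
α = 1/3, β = 1 ↦ 1/3  <
α = 2/3, β = 0 ↦ 0  <
α = 2/3, β = 1/3 ↦ 1/3  <
α = 2/3, β = 2/3 ↦ 2/3  ≥
α = 2/3, β = 1 ↦ 2/3  ≥
α = 1, β = 0 ↦ 0  <
α = 1, β = 1/3 ↦ 1/3  <
α = 1, β = 2/3 ↦ 2/3  ≥
α = 1, β = 1 ↦ 1  ≥
So 4 of the 16 assignments meet the threshold.

4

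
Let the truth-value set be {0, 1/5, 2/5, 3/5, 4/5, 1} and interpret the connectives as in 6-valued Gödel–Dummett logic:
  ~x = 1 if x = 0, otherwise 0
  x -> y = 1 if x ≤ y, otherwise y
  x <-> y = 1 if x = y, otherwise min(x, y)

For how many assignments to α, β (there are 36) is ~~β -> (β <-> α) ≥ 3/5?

value 1: 11 assignments (counts)
value 4/5: 2 assignments (counts)
value 3/5: 4 assignments (counts)
value 2/5: 6 assignments
value 1/5: 8 assignments
value 0: 5 assignments
So 17 of the 36 assignments meet the threshold.

17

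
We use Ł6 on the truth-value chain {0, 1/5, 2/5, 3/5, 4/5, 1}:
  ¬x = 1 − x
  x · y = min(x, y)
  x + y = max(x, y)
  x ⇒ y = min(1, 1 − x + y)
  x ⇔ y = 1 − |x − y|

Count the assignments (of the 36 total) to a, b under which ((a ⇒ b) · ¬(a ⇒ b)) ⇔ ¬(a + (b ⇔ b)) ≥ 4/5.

value 1: 22 assignments (counts)
value 4/5: 7 assignments (counts)
value 3/5: 7 assignments
So 29 of the 36 assignments meet the threshold.

29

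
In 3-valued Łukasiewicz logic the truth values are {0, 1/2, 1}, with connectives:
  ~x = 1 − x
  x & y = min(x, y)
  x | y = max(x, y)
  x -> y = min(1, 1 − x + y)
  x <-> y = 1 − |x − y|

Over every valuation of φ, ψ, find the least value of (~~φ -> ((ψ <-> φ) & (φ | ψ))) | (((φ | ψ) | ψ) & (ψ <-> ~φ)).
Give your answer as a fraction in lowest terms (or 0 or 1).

1/2

Take φ = 1, ψ = 1/2:
~φ = ~1 = 0
~~φ = ~0 = 1
ψ <-> φ = 1/2 <-> 1 = 1/2
φ | ψ = 1 | 1/2 = 1
(ψ <-> φ) & (φ | ψ) = 1/2 & 1 = 1/2
~~φ -> ((ψ <-> φ) & (φ | ψ)) = 1 -> 1/2 = 1/2
φ | ψ = 1 | 1/2 = 1
(φ | ψ) | ψ = 1 | 1/2 = 1
~φ = ~1 = 0
ψ <-> ~φ = 1/2 <-> 0 = 1/2
((φ | ψ) | ψ) & (ψ <-> ~φ) = 1 & 1/2 = 1/2
(~~φ -> ((ψ <-> φ) & (φ | ψ))) | (((φ | ψ) | ψ) & (ψ <-> ~φ)) = 1/2 | 1/2 = 1/2
No assignment yields a value below 1/2, so this is the minimum.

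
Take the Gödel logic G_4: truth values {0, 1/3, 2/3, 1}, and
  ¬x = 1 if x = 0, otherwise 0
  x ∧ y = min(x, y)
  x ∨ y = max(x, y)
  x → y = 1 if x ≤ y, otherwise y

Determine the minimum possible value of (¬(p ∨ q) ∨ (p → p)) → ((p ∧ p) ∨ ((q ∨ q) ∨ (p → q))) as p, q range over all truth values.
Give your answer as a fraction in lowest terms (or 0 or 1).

Take p = 1/3, q = 0:
p ∨ q = 1/3 ∨ 0 = 1/3
¬(p ∨ q) = ¬1/3 = 0
p → p = 1/3 → 1/3 = 1
¬(p ∨ q) ∨ (p → p) = 0 ∨ 1 = 1
p ∧ p = 1/3 ∧ 1/3 = 1/3
q ∨ q = 0 ∨ 0 = 0
p → q = 1/3 → 0 = 0
(q ∨ q) ∨ (p → q) = 0 ∨ 0 = 0
(p ∧ p) ∨ ((q ∨ q) ∨ (p → q)) = 1/3 ∨ 0 = 1/3
(¬(p ∨ q) ∨ (p → p)) → ((p ∧ p) ∨ ((q ∨ q) ∨ (p → q))) = 1 → 1/3 = 1/3
No assignment yields a value below 1/3, so this is the minimum.

1/3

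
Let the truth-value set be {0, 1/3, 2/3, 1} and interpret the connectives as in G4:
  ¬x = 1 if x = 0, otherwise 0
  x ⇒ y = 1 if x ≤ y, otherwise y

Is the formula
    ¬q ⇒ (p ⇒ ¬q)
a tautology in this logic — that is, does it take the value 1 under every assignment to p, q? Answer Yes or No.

p = 0, q = 0 ↦ 1
p = 0, q = 1/3 ↦ 1
p = 0, q = 2/3 ↦ 1
p = 0, q = 1 ↦ 1
p = 1/3, q = 0 ↦ 1
p = 1/3, q = 1/3 ↦ 1
p = 1/3, q = 2/3 ↦ 1
p = 1/3, q = 1 ↦ 1
p = 2/3, q = 0 ↦ 1
p = 2/3, q = 1/3 ↦ 1
p = 2/3, q = 2/3 ↦ 1
p = 2/3, q = 1 ↦ 1
p = 1, q = 0 ↦ 1
p = 1, q = 1/3 ↦ 1
p = 1, q = 2/3 ↦ 1
p = 1, q = 1 ↦ 1
Every assignment gives a value ≥ 1.

Yes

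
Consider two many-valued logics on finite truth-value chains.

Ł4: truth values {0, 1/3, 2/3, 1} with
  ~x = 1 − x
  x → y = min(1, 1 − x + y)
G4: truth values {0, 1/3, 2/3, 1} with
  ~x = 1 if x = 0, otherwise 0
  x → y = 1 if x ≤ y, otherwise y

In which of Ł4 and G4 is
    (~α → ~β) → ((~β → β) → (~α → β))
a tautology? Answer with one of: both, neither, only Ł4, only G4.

In Ł4: every assignment gives 1 — tautology.
In G4: every assignment gives 1 — tautology.

both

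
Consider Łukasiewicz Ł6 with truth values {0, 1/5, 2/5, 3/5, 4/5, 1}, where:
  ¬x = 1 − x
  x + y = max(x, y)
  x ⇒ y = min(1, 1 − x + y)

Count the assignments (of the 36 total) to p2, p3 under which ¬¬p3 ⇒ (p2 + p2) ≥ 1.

value 1: 21 assignments (counts)
value 4/5: 5 assignments
value 3/5: 4 assignments
value 2/5: 3 assignments
value 1/5: 2 assignments
value 0: 1 assignment
So 21 of the 36 assignments meet the threshold.

21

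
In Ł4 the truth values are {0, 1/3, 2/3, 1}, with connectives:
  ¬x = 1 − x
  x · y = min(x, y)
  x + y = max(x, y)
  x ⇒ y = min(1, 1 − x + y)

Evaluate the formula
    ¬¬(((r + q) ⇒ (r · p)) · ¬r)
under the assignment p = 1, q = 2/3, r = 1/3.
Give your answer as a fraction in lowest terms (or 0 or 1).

r + q = 1/3 + 2/3 = 2/3
r · p = 1/3 · 1 = 1/3
(r + q) ⇒ (r · p) = 2/3 ⇒ 1/3 = 2/3
¬r = ¬1/3 = 2/3
((r + q) ⇒ (r · p)) · ¬r = 2/3 · 2/3 = 2/3
¬(((r + q) ⇒ (r · p)) · ¬r) = ¬2/3 = 1/3
¬¬(((r + q) ⇒ (r · p)) · ¬r) = ¬1/3 = 2/3

2/3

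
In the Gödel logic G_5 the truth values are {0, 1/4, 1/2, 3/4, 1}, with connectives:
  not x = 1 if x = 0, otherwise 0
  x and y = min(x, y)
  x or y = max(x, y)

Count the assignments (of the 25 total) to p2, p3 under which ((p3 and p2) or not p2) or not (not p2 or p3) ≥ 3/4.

13

value 1: 10 assignments (counts)
value 3/4: 3 assignments (counts)
value 1/2: 5 assignments
value 1/4: 7 assignments
So 13 of the 25 assignments meet the threshold.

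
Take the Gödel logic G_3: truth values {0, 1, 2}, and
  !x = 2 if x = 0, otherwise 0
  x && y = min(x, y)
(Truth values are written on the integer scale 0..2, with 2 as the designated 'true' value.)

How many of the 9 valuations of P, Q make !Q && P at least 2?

1

P = 0, Q = 0 ↦ 0  <
P = 0, Q = 1 ↦ 0  <
P = 0, Q = 2 ↦ 0  <
P = 1, Q = 0 ↦ 1  <
P = 1, Q = 1 ↦ 0  <
P = 1, Q = 2 ↦ 0  <
P = 2, Q = 0 ↦ 2  ≥
P = 2, Q = 1 ↦ 0  <
P = 2, Q = 2 ↦ 0  <
So 1 of the 9 assignments meets the threshold.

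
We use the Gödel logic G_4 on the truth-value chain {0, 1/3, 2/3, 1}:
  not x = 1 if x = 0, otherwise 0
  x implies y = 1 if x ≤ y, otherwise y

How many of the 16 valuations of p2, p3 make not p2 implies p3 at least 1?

13

p2 = 0, p3 = 0 ↦ 0  <
p2 = 0, p3 = 1/3 ↦ 1/3  <
p2 = 0, p3 = 2/3 ↦ 2/3  <
p2 = 0, p3 = 1 ↦ 1  ≥
p2 = 1/3, p3 = 0 ↦ 1  ≥
p2 = 1/3, p3 = 1/3 ↦ 1  ≥
p2 = 1/3, p3 = 2/3 ↦ 1  ≥
p2 = 1/3, p3 = 1 ↦ 1  ≥
p2 = 2/3, p3 = 0 ↦ 1  ≥
p2 = 2/3, p3 = 1/3 ↦ 1  ≥
p2 = 2/3, p3 = 2/3 ↦ 1  ≥
p2 = 2/3, p3 = 1 ↦ 1  ≥
p2 = 1, p3 = 0 ↦ 1  ≥
p2 = 1, p3 = 1/3 ↦ 1  ≥
p2 = 1, p3 = 2/3 ↦ 1  ≥
p2 = 1, p3 = 1 ↦ 1  ≥
So 13 of the 16 assignments meet the threshold.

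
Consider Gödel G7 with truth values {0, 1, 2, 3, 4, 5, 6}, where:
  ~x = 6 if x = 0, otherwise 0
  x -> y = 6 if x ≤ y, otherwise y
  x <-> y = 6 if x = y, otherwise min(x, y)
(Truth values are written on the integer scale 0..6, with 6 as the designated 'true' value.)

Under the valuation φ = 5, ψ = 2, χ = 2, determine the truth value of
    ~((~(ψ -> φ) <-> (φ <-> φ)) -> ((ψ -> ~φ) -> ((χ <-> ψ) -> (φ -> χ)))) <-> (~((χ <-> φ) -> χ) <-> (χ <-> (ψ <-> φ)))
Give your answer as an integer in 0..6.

6

ψ -> φ = 2 -> 5 = 6
~(ψ -> φ) = ~6 = 0
φ <-> φ = 5 <-> 5 = 6
~(ψ -> φ) <-> (φ <-> φ) = 0 <-> 6 = 0
~φ = ~5 = 0
ψ -> ~φ = 2 -> 0 = 0
χ <-> ψ = 2 <-> 2 = 6
φ -> χ = 5 -> 2 = 2
(χ <-> ψ) -> (φ -> χ) = 6 -> 2 = 2
(ψ -> ~φ) -> ((χ <-> ψ) -> (φ -> χ)) = 0 -> 2 = 6
(~(ψ -> φ) <-> (φ <-> φ)) -> ((ψ -> ~φ) -> ((χ <-> ψ) -> (φ -> χ))) = 0 -> 6 = 6
~((~(ψ -> φ) <-> (φ <-> φ)) -> ((ψ -> ~φ) -> ((χ <-> ψ) -> (φ -> χ)))) = ~6 = 0
χ <-> φ = 2 <-> 5 = 2
(χ <-> φ) -> χ = 2 -> 2 = 6
~((χ <-> φ) -> χ) = ~6 = 0
ψ <-> φ = 2 <-> 5 = 2
χ <-> (ψ <-> φ) = 2 <-> 2 = 6
~((χ <-> φ) -> χ) <-> (χ <-> (ψ <-> φ)) = 0 <-> 6 = 0
~((~(ψ -> φ) <-> (φ <-> φ)) -> ((ψ -> ~φ) -> ((χ <-> ψ) -> (φ -> χ)))) <-> (~((χ <-> φ) -> χ) <-> (χ <-> (ψ <-> φ))) = 0 <-> 0 = 6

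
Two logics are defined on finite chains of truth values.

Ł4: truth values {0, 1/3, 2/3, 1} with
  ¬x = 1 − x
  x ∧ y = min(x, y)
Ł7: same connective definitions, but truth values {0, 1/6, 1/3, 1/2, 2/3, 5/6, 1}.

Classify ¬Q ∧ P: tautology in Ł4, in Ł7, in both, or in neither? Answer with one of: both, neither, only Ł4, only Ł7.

neither

In Ł4: at P = 0, Q = 0 the value is 0 — not a tautology.
In Ł7: at P = 0, Q = 0 the value is 0 — not a tautology.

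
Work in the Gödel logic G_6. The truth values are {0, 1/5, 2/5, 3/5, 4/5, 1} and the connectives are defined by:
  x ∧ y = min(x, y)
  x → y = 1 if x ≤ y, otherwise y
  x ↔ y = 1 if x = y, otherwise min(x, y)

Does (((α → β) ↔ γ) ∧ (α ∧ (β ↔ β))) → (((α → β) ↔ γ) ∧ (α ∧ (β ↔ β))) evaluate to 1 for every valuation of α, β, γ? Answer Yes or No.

Yes

At α = 4/5, β = 1/5, γ = 0, for instance:
α → β = 4/5 → 1/5 = 1/5
(α → β) ↔ γ = 1/5 ↔ 0 = 0
β ↔ β = 1/5 ↔ 1/5 = 1
α ∧ (β ↔ β) = 4/5 ∧ 1 = 4/5
((α → β) ↔ γ) ∧ (α ∧ (β ↔ β)) = 0 ∧ 4/5 = 0
(((α → β) ↔ γ) ∧ (α ∧ (β ↔ β))) → (((α → β) ↔ γ) ∧ (α ∧ (β ↔ β))) = 0 → 0 = 1
and checking the remaining 215 assignments likewise gives ≥ 1 in every case.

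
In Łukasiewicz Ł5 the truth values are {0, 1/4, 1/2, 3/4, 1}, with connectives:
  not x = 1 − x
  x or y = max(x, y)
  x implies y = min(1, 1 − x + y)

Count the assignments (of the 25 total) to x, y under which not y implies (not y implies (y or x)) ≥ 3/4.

value 1: 19 assignments (counts)
value 3/4: 3 assignments (counts)
value 1/2: 1 assignment
value 1/4: 1 assignment
value 0: 1 assignment
So 22 of the 25 assignments meet the threshold.

22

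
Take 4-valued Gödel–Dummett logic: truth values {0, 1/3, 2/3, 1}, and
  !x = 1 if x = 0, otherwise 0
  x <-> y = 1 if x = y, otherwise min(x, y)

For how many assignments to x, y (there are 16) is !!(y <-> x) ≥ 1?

10

x = 0, y = 0 ↦ 1  ≥
x = 0, y = 1/3 ↦ 0  <
x = 0, y = 2/3 ↦ 0  <
x = 0, y = 1 ↦ 0  <
x = 1/3, y = 0 ↦ 0  <
x = 1/3, y = 1/3 ↦ 1  ≥
x = 1/3, y = 2/3 ↦ 1  ≥
x = 1/3, y = 1 ↦ 1  ≥
x = 2/3, y = 0 ↦ 0  <
x = 2/3, y = 1/3 ↦ 1  ≥
x = 2/3, y = 2/3 ↦ 1  ≥
x = 2/3, y = 1 ↦ 1  ≥
x = 1, y = 0 ↦ 0  <
x = 1, y = 1/3 ↦ 1  ≥
x = 1, y = 2/3 ↦ 1  ≥
x = 1, y = 1 ↦ 1  ≥
So 10 of the 16 assignments meet the threshold.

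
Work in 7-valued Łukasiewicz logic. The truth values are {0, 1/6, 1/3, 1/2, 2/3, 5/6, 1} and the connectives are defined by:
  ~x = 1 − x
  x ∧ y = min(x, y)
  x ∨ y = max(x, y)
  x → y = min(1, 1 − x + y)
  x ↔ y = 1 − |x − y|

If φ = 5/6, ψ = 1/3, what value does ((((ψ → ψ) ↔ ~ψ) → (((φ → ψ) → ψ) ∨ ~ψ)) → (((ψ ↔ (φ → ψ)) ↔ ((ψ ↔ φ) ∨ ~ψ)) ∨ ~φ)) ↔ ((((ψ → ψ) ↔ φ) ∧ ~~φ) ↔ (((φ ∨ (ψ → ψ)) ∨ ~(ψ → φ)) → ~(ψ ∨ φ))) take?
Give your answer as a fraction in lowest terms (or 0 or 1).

1/2

ψ → ψ = 1/3 → 1/3 = 1
~ψ = ~1/3 = 2/3
(ψ → ψ) ↔ ~ψ = 1 ↔ 2/3 = 2/3
φ → ψ = 5/6 → 1/3 = 1/2
(φ → ψ) → ψ = 1/2 → 1/3 = 5/6
~ψ = ~1/3 = 2/3
((φ → ψ) → ψ) ∨ ~ψ = 5/6 ∨ 2/3 = 5/6
((ψ → ψ) ↔ ~ψ) → (((φ → ψ) → ψ) ∨ ~ψ) = 2/3 → 5/6 = 1
φ → ψ = 5/6 → 1/3 = 1/2
ψ ↔ (φ → ψ) = 1/3 ↔ 1/2 = 5/6
ψ ↔ φ = 1/3 ↔ 5/6 = 1/2
~ψ = ~1/3 = 2/3
(ψ ↔ φ) ∨ ~ψ = 1/2 ∨ 2/3 = 2/3
(ψ ↔ (φ → ψ)) ↔ ((ψ ↔ φ) ∨ ~ψ) = 5/6 ↔ 2/3 = 5/6
~φ = ~5/6 = 1/6
((ψ ↔ (φ → ψ)) ↔ ((ψ ↔ φ) ∨ ~ψ)) ∨ ~φ = 5/6 ∨ 1/6 = 5/6
(((ψ → ψ) ↔ ~ψ) → (((φ → ψ) → ψ) ∨ ~ψ)) → (((ψ ↔ (φ → ψ)) ↔ ((ψ ↔ φ) ∨ ~ψ)) ∨ ~φ) = 1 → 5/6 = 5/6
ψ → ψ = 1/3 → 1/3 = 1
(ψ → ψ) ↔ φ = 1 ↔ 5/6 = 5/6
~φ = ~5/6 = 1/6
~~φ = ~1/6 = 5/6
((ψ → ψ) ↔ φ) ∧ ~~φ = 5/6 ∧ 5/6 = 5/6
ψ → ψ = 1/3 → 1/3 = 1
φ ∨ (ψ → ψ) = 5/6 ∨ 1 = 1
ψ → φ = 1/3 → 5/6 = 1
~(ψ → φ) = ~1 = 0
(φ ∨ (ψ → ψ)) ∨ ~(ψ → φ) = 1 ∨ 0 = 1
ψ ∨ φ = 1/3 ∨ 5/6 = 5/6
~(ψ ∨ φ) = ~5/6 = 1/6
((φ ∨ (ψ → ψ)) ∨ ~(ψ → φ)) → ~(ψ ∨ φ) = 1 → 1/6 = 1/6
(((ψ → ψ) ↔ φ) ∧ ~~φ) ↔ (((φ ∨ (ψ → ψ)) ∨ ~(ψ → φ)) → ~(ψ ∨ φ)) = 5/6 ↔ 1/6 = 1/3
((((ψ → ψ) ↔ ~ψ) → (((φ → ψ) → ψ) ∨ ~ψ)) → (((ψ ↔ (φ → ψ)) ↔ ((ψ ↔ φ) ∨ ~ψ)) ∨ ~φ)) ↔ ((((ψ → ψ) ↔ φ) ∧ ~~φ) ↔ (((φ ∨ (ψ → ψ)) ∨ ~(ψ → φ)) → ~(ψ ∨ φ))) = 5/6 ↔ 1/3 = 1/2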